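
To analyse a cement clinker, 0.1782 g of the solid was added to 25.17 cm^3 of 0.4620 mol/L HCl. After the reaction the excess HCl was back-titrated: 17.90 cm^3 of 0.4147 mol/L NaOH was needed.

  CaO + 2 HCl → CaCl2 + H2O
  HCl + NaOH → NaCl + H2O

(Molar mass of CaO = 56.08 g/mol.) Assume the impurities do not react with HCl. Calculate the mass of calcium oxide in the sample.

n(HCl) added = 0.02517 × 0.4620 = 0.01163 mol
n(NaOH) used in back-titration = 0.01790 × 0.4147 = 7.423 × 10^-3 mol
n(HCl) left over = 7.423 × 10^-3 mol (1:1 ratio)
n(HCl) consumed by analyte = 0.01163 − 7.423 × 10^-3 = 4.205 × 10^-3 mol
From the 1:2 ratio, n(CaO) = 1/2 × 4.205 × 10^-3 = 2.103 × 10^-3 mol
mass of CaO = 2.103 × 10^-3 × 56.08 = 0.1179 g

0.1179 g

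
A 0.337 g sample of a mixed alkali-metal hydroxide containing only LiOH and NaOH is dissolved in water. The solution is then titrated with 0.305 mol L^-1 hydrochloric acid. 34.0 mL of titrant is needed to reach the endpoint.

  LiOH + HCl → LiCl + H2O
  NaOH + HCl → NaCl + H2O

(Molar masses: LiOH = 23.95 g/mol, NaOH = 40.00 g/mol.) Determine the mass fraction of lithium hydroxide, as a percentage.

n(HCl) = 0.0340 × 0.305 = 0.0104 mol
Let x = n(LiOH), y = n(NaOH).
Titrant: 1x + 1y = 0.0104;  mass: 23.95x + 40.00y = 0.337
Solving, x = 4.85 × 10^-3 mol, y = 5.52 × 10^-3 mol
mass of LiOH = 4.85 × 10^-3 × 23.95 = 0.116 g
% LiOH = 0.116 / 0.337 × 100 = 34.4 %

34.4 %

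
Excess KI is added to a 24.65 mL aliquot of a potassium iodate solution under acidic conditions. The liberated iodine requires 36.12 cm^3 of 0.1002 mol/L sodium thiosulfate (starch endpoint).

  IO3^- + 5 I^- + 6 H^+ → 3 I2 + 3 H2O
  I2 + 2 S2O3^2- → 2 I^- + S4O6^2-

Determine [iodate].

0.02447 mol/L

n(S2O3^2-) = 0.03612 × 0.1002 = 3.619 × 10^-3 mol
n(I2) = n(S2O3^2-)/2 = 1.810 × 10^-3 mol
From the 1:3 ratio, n(IO3^-) in the aliquot = 1/3 × 1.810 × 10^-3 = 6.032 × 10^-4 mol
[IO3^-] = 6.032 × 10^-4 / 0.02465 = 0.02447 mol/L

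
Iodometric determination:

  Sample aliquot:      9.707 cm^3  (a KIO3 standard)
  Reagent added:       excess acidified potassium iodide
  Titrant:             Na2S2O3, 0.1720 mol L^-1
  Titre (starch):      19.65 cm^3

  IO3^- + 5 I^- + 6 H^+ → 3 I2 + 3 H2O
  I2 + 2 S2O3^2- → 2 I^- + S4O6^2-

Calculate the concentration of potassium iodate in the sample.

n(S2O3^2-) = 0.01965 × 0.1720 = 3.380 × 10^-3 mol
n(I2) = n(S2O3^2-)/2 = 1.690 × 10^-3 mol
From the 1:3 ratio, n(IO3^-) in the aliquot = 1/3 × 1.690 × 10^-3 = 5.633 × 10^-4 mol
[IO3^-] = 5.633 × 10^-4 / 0.009707 = 0.05803 mol/L

0.05803 mol/L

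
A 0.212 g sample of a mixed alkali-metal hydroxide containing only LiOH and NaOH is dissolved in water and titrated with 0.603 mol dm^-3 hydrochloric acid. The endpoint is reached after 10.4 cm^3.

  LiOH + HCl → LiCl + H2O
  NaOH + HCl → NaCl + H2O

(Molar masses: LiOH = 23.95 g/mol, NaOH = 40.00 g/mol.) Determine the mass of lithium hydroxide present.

n(HCl) = 0.0104 × 0.603 = 6.27 × 10^-3 mol
Let x = n(LiOH), y = n(NaOH).
Titrant: 1x + 1y = 6.27 × 10^-3;  mass: 23.95x + 40.00y = 0.212
Solving, x = 2.42 × 10^-3 mol, y = 3.85 × 10^-3 mol
mass of LiOH = 2.42 × 10^-3 × 23.95 = 0.0580 g

0.0580 g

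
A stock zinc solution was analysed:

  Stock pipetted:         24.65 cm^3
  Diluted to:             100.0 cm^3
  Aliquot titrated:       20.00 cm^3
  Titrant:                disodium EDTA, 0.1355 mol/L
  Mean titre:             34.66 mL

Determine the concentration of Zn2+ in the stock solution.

Zn^2+ + EDTA^4- → [Zn(EDTA)]^2-
n(EDTA) = 0.03466 × 0.1355 = 4.696 × 10^-3 mol
n(Zn2+) in the aliquot = 4.696 × 10^-3 mol (1:1 ratio)
[Zn2+]_dilute = 4.696 × 10^-3 / 0.02000 = 0.2348 mol/L
Dilution factor = 100.0 / 24.65 = 4.057
[Zn2+]_stock = 0.2348 × 4.057 = 0.9526 mol/L

0.9526 mol/L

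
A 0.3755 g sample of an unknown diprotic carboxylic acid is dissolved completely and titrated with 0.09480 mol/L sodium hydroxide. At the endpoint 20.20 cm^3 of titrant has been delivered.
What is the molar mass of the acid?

n(NaOH) = 0.02020 L × 0.09480 mol/L = 1.915 × 10^-3 mol
From the 1:2 ratio, n(H2A) = 1/2 × 1.915 × 10^-3 = 9.575 × 10^-4 mol
M = m / n = 0.3755 g / 9.575 × 10^-4 mol = 392.2 g/mol

392.2 g/mol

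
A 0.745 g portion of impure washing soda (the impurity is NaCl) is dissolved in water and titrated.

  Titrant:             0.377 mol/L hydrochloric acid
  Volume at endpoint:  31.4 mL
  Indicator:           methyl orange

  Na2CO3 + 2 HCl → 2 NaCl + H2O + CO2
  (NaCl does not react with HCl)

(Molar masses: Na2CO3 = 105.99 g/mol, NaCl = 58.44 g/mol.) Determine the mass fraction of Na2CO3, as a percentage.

n(HCl) = 0.0314 × 0.377 = 0.0118 mol
Let x = n(Na2CO3), y = n(NaCl).
Titrant: 2x = 0.0118;  mass: 105.99x + 58.44y = 0.745
Solving, x = 5.92 × 10^-3 mol, y = 2.01 × 10^-3 mol
mass of Na2CO3 = 5.92 × 10^-3 × 105.99 = 0.627 g
% Na2CO3 = 0.627 / 0.745 × 100 = 84.2 %

84.2 %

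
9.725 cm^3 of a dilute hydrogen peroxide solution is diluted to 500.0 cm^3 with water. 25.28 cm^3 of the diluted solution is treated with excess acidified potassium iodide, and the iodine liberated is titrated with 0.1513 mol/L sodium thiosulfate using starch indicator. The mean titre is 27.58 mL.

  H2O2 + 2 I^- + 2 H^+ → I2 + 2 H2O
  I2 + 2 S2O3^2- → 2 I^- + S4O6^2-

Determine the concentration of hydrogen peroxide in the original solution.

n(S2O3^2-) = 0.02758 × 0.1513 = 4.173 × 10^-3 mol
n(I2) = n(S2O3^2-)/2 = 2.086 × 10^-3 mol
n(H2O2) in the aliquot = 2.086 × 10^-3 mol (1:1 ratio)
[H2O2]_dilute = 2.086 × 10^-3 / 0.02528 = 0.08253 mol/L
[H2O2]_original = 0.08253 × 500.0/9.725 = 4.243 mol/L

4.243 mol/L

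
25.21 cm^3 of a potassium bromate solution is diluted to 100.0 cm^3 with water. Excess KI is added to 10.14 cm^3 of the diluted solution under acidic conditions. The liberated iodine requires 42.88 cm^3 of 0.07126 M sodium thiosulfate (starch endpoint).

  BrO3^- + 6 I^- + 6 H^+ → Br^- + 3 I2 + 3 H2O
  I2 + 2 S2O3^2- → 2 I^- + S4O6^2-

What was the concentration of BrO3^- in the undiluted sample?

n(S2O3^2-) = 0.04288 × 0.07126 = 3.056 × 10^-3 mol
n(I2) = n(S2O3^2-)/2 = 1.528 × 10^-3 mol
From the 1:3 ratio, n(BrO3^-) in the aliquot = 1/3 × 1.528 × 10^-3 = 5.093 × 10^-4 mol
[BrO3^-]_dilute = 5.093 × 10^-4 / 0.01014 = 0.05022 mol/L
[BrO3^-]_original = 0.05022 × 100.0/25.21 = 0.1992 mol/L

0.1992 M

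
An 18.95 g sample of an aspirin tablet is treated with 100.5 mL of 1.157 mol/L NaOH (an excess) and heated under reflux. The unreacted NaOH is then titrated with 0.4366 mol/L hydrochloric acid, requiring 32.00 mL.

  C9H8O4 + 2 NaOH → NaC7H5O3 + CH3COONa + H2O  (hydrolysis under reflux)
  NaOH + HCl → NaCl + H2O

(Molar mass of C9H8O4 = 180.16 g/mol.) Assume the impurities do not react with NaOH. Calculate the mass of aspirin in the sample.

n(NaOH) added = 0.1005 × 1.157 = 0.1163 mol
n(HCl) used in back-titration = 0.03200 × 0.4366 = 0.01397 mol
n(NaOH) left over = 0.01397 mol (1:1 ratio)
n(NaOH) consumed by analyte = 0.1163 − 0.01397 = 0.1023 mol
From the 1:2 ratio, n(C9H8O4) = 1/2 × 0.1023 = 0.05115 mol
mass of C9H8O4 = 0.05115 × 180.16 = 9.216 g

9.216 g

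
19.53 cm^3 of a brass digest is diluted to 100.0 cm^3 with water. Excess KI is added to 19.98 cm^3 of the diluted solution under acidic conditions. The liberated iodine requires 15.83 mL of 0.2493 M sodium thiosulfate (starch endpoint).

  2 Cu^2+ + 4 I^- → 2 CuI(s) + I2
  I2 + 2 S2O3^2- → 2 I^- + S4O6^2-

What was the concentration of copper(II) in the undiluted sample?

1.011 M

n(S2O3^2-) = 0.01583 × 0.2493 = 3.946 × 10^-3 mol
n(I2) = n(S2O3^2-)/2 = 1.973 × 10^-3 mol
From the 2:1 ratio, n(Cu2+) in the aliquot = 2/1 × 1.973 × 10^-3 = 3.946 × 10^-3 mol
[Cu2+]_dilute = 3.946 × 10^-3 / 0.01998 = 0.1975 mol/L
[Cu2+]_original = 0.1975 × 100.0/19.53 = 1.011 mol/L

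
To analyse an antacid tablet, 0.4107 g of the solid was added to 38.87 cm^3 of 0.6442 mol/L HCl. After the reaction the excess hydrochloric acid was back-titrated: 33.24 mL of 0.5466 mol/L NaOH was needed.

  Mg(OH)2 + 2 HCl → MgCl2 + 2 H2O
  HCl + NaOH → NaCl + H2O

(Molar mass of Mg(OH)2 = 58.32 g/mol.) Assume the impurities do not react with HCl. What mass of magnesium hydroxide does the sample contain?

n(HCl) added = 0.03887 × 0.6442 = 0.02504 mol
n(NaOH) used in back-titration = 0.03324 × 0.5466 = 0.01817 mol
n(HCl) left over = 0.01817 mol (1:1 ratio)
n(HCl) consumed by analyte = 0.02504 − 0.01817 = 6.871 × 10^-3 mol
From the 1:2 ratio, n(Mg(OH)2) = 1/2 × 6.871 × 10^-3 = 3.436 × 10^-3 mol
mass of Mg(OH)2 = 3.436 × 10^-3 × 58.32 = 0.2004 g

0.2004 g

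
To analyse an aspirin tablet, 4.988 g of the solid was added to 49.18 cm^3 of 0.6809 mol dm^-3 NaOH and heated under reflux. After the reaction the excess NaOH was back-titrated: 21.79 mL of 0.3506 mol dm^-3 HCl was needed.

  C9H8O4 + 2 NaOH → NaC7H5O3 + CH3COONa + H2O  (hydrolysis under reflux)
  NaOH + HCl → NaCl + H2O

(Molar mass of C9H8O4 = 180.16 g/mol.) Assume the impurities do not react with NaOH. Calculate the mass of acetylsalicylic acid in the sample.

n(NaOH) added = 0.04918 × 0.6809 = 0.03349 mol
n(HCl) used in back-titration = 0.02179 × 0.3506 = 7.640 × 10^-3 mol
n(NaOH) left over = 7.640 × 10^-3 mol (1:1 ratio)
n(NaOH) consumed by analyte = 0.03349 − 7.640 × 10^-3 = 0.02585 mol
From the 1:2 ratio, n(C9H8O4) = 1/2 × 0.02585 = 0.01292 mol
mass of C9H8O4 = 0.01292 × 180.16 = 2.328 g

2.328 g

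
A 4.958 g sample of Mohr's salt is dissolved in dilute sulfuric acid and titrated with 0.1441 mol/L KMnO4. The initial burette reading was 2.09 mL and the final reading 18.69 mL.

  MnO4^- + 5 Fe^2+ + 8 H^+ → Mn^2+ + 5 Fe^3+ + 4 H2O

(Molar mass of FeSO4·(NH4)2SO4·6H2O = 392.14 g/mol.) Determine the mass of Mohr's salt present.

4.690 g

n(KMnO4) = 0.01660 L × 0.1441 mol/L = 2.392 × 10^-3 mol
From the 5:1 ratio, n(FeSO4·(NH4)2SO4·6H2O) = 5/1 × 2.392 × 10^-3 = 0.01196 mol
mass of FeSO4·(NH4)2SO4·6H2O = 0.01196 × 392.14 g/mol = 4.690 g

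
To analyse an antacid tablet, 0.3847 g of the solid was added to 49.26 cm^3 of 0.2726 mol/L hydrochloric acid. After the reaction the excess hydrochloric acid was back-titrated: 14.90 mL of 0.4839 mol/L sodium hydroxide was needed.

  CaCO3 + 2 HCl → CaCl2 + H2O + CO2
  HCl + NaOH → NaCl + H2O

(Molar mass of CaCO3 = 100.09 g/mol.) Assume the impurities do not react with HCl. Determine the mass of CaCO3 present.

0.3112 g

n(HCl) added = 0.04926 × 0.2726 = 0.01343 mol
n(NaOH) used in back-titration = 0.01490 × 0.4839 = 7.210 × 10^-3 mol
n(HCl) left over = 7.210 × 10^-3 mol (1:1 ratio)
n(HCl) consumed by analyte = 0.01343 − 7.210 × 10^-3 = 6.218 × 10^-3 mol
From the 1:2 ratio, n(CaCO3) = 1/2 × 6.218 × 10^-3 = 3.109 × 10^-3 mol
mass of CaCO3 = 3.109 × 10^-3 × 100.09 = 0.3112 g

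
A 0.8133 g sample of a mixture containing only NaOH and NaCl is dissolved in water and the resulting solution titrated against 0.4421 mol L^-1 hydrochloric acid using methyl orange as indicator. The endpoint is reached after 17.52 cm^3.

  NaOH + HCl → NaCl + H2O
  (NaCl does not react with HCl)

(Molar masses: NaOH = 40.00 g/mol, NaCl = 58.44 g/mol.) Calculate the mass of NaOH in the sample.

n(HCl) = 0.01752 × 0.4421 = 7.746 × 10^-3 mol
Let x = n(NaOH), y = n(NaCl).
Titrant: 1x = 7.746 × 10^-3;  mass: 40.00x + 58.44y = 0.8133
Solving, x = 7.746 × 10^-3 mol, y = 8.615 × 10^-3 mol
mass of NaOH = 7.746 × 10^-3 × 40.00 = 0.3098 g

0.3098 g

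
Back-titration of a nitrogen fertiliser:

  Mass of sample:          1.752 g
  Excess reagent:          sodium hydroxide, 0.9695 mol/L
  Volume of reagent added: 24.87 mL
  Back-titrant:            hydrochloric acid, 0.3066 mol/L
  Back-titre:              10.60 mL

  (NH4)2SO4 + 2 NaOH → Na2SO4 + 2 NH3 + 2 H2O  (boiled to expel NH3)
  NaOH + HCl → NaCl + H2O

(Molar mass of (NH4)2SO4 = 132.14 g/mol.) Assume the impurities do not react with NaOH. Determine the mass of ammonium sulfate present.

1.378 g

n(NaOH) added = 0.02487 × 0.9695 = 0.02411 mol
n(HCl) used in back-titration = 0.01060 × 0.3066 = 3.250 × 10^-3 mol
n(NaOH) left over = 3.250 × 10^-3 mol (1:1 ratio)
n(NaOH) consumed by analyte = 0.02411 − 3.250 × 10^-3 = 0.02086 mol
From the 1:2 ratio, n((NH4)2SO4) = 1/2 × 0.02086 = 0.01043 mol
mass of (NH4)2SO4 = 0.01043 × 132.14 = 1.378 g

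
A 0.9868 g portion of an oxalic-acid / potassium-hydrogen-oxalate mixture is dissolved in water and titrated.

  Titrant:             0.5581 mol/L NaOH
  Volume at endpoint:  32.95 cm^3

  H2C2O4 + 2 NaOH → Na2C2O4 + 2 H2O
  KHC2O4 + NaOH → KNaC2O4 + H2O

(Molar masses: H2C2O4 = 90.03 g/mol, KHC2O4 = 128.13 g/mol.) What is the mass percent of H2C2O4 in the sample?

75.16 %

n(NaOH) = 0.03295 × 0.5581 = 0.01839 mol
Let x = n(H2C2O4), y = n(KHC2O4).
Titrant: 2x + 1y = 0.01839;  mass: 90.03x + 128.13y = 0.9868
Solving, x = 8.238 × 10^-3 mol, y = 1.913 × 10^-3 mol
mass of H2C2O4 = 8.238 × 10^-3 × 90.03 = 0.7417 g
% H2C2O4 = 0.7417 / 0.9868 × 100 = 75.16 %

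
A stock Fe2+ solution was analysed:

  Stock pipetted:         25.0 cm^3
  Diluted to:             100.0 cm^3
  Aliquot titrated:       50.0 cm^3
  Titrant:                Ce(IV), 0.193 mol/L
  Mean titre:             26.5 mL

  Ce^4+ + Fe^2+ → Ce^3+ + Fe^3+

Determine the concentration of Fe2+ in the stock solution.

0.409 mol/L

n(Ce4+) = 0.0265 × 0.193 = 5.11 × 10^-3 mol
n(Fe2+) in the aliquot = 5.11 × 10^-3 mol (1:1 ratio)
[Fe2+]_dilute = 5.11 × 10^-3 / 0.0500 = 0.102 mol/L
Dilution factor = 100.0 / 25.0 = 4.000
[Fe2+]_stock = 0.102 × 4.000 = 0.409 mol/L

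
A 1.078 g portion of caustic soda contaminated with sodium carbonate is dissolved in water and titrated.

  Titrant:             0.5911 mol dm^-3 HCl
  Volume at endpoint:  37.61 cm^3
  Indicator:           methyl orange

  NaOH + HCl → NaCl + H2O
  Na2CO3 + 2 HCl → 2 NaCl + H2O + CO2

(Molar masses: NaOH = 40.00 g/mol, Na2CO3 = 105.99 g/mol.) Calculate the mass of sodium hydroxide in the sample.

0.3083 g

n(HCl) = 0.03761 × 0.5911 = 0.02223 mol
Let x = n(NaOH), y = n(Na2CO3).
Titrant: 1x + 2y = 0.02223;  mass: 40.00x + 105.99y = 1.078
Solving, x = 7.707 × 10^-3 mol, y = 7.262 × 10^-3 mol
mass of NaOH = 7.707 × 10^-3 × 40.00 = 0.3083 g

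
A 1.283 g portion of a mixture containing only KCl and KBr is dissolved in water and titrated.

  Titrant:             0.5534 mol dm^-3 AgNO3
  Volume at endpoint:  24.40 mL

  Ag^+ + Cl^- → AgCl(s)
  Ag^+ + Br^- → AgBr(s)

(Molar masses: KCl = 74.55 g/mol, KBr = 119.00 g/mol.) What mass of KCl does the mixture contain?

n(AgNO3) = 0.02440 × 0.5534 = 0.01350 mol
Let x = n(KCl), y = n(KBr).
Titrant: 1x + 1y = 0.01350;  mass: 74.55x + 119.00y = 1.283
Solving, x = 7.286 × 10^-3 mol, y = 6.217 × 10^-3 mol
mass of KCl = 7.286 × 10^-3 × 74.55 = 0.5432 g

0.5432 g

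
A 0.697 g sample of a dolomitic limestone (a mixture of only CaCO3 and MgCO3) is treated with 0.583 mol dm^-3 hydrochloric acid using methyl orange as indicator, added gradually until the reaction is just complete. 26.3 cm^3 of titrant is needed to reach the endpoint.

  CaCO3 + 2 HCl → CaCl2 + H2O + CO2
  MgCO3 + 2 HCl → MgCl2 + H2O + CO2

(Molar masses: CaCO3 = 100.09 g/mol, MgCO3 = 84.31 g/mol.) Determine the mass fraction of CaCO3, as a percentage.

46.1 %

n(HCl) = 0.0263 × 0.583 = 0.0153 mol
Let x = n(CaCO3), y = n(MgCO3).
Titrant: 2x + 2y = 0.0153;  mass: 100.09x + 84.31y = 0.697
Solving, x = 3.21 × 10^-3 mol, y = 4.46 × 10^-3 mol
mass of CaCO3 = 3.21 × 10^-3 × 100.09 = 0.321 g
% CaCO3 = 0.321 / 0.697 × 100 = 46.1 %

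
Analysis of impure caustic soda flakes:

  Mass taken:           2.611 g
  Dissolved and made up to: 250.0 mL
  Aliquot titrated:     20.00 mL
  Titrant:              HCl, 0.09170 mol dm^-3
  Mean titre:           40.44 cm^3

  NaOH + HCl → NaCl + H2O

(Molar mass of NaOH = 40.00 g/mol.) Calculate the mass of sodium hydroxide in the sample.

n(HCl) per titration = 0.04044 × 0.09170 = 3.708 × 10^-3 mol
n(NaOH) in each aliquot = 3.708 × 10^-3 mol (1:1 ratio)
n(NaOH) in the whole flask = 3.708 × 10^-3 × 250.0/20.00 = 0.04635 mol
mass of NaOH = 0.04635 × 40.00 = 1.854 g

1.854 g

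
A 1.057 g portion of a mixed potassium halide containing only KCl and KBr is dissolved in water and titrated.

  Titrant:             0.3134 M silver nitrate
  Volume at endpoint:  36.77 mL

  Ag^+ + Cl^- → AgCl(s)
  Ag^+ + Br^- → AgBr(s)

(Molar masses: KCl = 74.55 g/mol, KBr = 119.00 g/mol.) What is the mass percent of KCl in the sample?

49.87 %

n(AgNO3) = 0.03677 × 0.3134 = 0.01152 mol
Let x = n(KCl), y = n(KBr).
Titrant: 1x + 1y = 0.01152;  mass: 74.55x + 119.00y = 1.057
Solving, x = 7.071 × 10^-3 mol, y = 4.452 × 10^-3 mol
mass of KCl = 7.071 × 10^-3 × 74.55 = 0.5272 g
% KCl = 0.5272 / 1.057 × 100 = 49.87 %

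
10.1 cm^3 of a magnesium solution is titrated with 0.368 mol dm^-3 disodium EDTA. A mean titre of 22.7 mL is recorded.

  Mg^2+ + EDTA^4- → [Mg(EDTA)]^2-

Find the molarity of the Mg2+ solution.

n(EDTA) = 0.0227 L × 0.368 mol/L = 8.35 × 10^-3 mol
n(Mg2+) = 8.35 × 10^-3 mol (1:1 mole ratio)
[Mg2+] = 8.35 × 10^-3 mol / 0.0101 L = 0.827 mol/L

0.827 mol/L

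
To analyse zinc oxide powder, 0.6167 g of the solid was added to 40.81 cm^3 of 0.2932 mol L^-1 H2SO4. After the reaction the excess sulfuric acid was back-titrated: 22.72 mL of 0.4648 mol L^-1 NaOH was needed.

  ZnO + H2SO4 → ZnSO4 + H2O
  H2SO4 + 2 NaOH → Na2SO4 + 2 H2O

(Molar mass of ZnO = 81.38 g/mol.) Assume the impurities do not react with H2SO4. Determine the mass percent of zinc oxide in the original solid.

n(H2SO4) added = 0.04081 × 0.2932 = 0.01197 mol
n(NaOH) used in back-titration = 0.02272 × 0.4648 = 0.01056 mol
From the 1:2 ratio, n(H2SO4) left over = 1/2 × 0.01056 = 5.280 × 10^-3 mol
n(H2SO4) consumed by analyte = 0.01197 − 5.280 × 10^-3 = 6.685 × 10^-3 mol
n(ZnO) = 6.685 × 10^-3 mol (1:1 ratio)
mass of ZnO = 6.685 × 10^-3 × 81.38 = 0.5441 g
% ZnO = 0.5441 / 0.6167 × 100 = 88.22 %

88.22 %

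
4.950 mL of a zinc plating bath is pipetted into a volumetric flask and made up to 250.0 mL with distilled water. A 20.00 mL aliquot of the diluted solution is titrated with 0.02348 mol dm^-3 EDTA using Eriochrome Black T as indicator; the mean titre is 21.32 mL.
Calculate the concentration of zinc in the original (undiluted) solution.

Zn^2+ + EDTA^4- → [Zn(EDTA)]^2-
n(EDTA) = 0.02132 × 0.02348 = 5.006 × 10^-4 mol
n(Zn2+) in the aliquot = 5.006 × 10^-4 mol (1:1 ratio)
[Zn2+]_dilute = 5.006 × 10^-4 / 0.02000 = 0.02503 mol/L
Dilution factor = 250.0 / 4.950 = 50.51
[Zn2+]_stock = 0.02503 × 50.51 = 1.264 mol/L

1.264 mol/L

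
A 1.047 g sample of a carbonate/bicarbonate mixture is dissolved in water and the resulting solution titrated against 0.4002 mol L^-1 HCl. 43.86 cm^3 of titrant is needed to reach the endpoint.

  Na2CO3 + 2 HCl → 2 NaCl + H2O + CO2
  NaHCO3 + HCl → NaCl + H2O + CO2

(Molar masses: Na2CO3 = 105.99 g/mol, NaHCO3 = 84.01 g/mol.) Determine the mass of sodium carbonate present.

0.7306 g

n(HCl) = 0.04386 × 0.4002 = 0.01755 mol
Let x = n(Na2CO3), y = n(NaHCO3).
Titrant: 2x + 1y = 0.01755;  mass: 105.99x + 84.01y = 1.047
Solving, x = 6.894 × 10^-3 mol, y = 3.766 × 10^-3 mol
mass of Na2CO3 = 6.894 × 10^-3 × 105.99 = 0.7306 g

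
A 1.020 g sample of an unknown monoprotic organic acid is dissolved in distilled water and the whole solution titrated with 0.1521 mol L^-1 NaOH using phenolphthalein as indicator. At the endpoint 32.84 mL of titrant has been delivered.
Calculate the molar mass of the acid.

n(NaOH) = 0.03284 L × 0.1521 mol/L = 4.995 × 10^-3 mol
n(HA) = 4.995 × 10^-3 mol (1:1 ratio)
M = m / n = 1.020 g / 4.995 × 10^-3 mol = 204.2 g/mol

204.2 g/mol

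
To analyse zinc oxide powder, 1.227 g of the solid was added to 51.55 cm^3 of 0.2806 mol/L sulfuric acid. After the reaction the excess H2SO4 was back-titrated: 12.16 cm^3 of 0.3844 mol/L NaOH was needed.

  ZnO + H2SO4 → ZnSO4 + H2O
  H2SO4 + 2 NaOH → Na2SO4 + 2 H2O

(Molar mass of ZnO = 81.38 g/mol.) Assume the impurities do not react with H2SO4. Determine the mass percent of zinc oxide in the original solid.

80.44 %

n(H2SO4) added = 0.05155 × 0.2806 = 0.01446 mol
n(NaOH) used in back-titration = 0.01216 × 0.3844 = 4.674 × 10^-3 mol
From the 1:2 ratio, n(H2SO4) left over = 1/2 × 4.674 × 10^-3 = 2.337 × 10^-3 mol
n(H2SO4) consumed by analyte = 0.01446 − 2.337 × 10^-3 = 0.01213 mol
n(ZnO) = 0.01213 mol (1:1 ratio)
mass of ZnO = 0.01213 × 81.38 = 0.9870 g
% ZnO = 0.9870 / 1.227 × 100 = 80.44 %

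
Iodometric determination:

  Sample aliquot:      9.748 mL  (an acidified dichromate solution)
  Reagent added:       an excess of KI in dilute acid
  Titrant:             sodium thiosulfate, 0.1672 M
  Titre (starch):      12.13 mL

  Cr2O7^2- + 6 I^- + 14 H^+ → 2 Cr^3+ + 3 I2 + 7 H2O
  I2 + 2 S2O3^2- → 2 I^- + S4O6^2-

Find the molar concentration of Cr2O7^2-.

0.03468 M

n(S2O3^2-) = 0.01213 × 0.1672 = 2.028 × 10^-3 mol
n(I2) = n(S2O3^2-)/2 = 1.014 × 10^-3 mol
From the 1:3 ratio, n(Cr2O7^2-) in the aliquot = 1/3 × 1.014 × 10^-3 = 3.380 × 10^-4 mol
[Cr2O7^2-] = 3.380 × 10^-4 / 0.009748 = 0.03468 mol/L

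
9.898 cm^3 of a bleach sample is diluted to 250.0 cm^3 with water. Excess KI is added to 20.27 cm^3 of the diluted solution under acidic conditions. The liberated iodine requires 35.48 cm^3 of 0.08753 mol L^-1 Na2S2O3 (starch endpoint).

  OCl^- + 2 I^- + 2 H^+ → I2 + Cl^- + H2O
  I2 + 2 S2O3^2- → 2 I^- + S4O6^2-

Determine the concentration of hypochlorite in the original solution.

1.935 mol/L

n(S2O3^2-) = 0.03548 × 0.08753 = 3.106 × 10^-3 mol
n(I2) = n(S2O3^2-)/2 = 1.553 × 10^-3 mol
n(OCl^-) in the aliquot = 1.553 × 10^-3 mol (1:1 ratio)
[OCl^-]_dilute = 1.553 × 10^-3 / 0.02027 = 0.07660 mol/L
[OCl^-]_original = 0.07660 × 250.0/9.898 = 1.935 mol/L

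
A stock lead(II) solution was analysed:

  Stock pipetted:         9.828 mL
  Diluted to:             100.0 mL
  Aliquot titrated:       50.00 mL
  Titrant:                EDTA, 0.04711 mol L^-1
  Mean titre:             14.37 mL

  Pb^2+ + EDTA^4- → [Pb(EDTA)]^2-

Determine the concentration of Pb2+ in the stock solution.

0.1378 mol/L

n(EDTA) = 0.01437 × 0.04711 = 6.770 × 10^-4 mol
n(Pb2+) in the aliquot = 6.770 × 10^-4 mol (1:1 ratio)
[Pb2+]_dilute = 6.770 × 10^-4 / 0.05000 = 0.01354 mol/L
Dilution factor = 100.0 / 9.828 = 10.18
[Pb2+]_stock = 0.01354 × 10.18 = 0.1378 mol/L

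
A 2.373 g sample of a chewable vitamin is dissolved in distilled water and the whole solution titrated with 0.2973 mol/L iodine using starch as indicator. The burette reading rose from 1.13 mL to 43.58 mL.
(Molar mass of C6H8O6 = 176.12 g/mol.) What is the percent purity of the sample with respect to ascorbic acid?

93.67 %

C6H8O6 + I2 → C6H6O6 + 2 HI
n(I2) = 0.04245 L × 0.2973 mol/L = 0.01262 mol
n(C6H8O6) = 0.01262 mol (1:1 ratio)
mass of C6H8O6 = 0.01262 × 176.12 g/mol = 2.223 g
% C6H8O6 = 2.223 / 2.373 × 100 = 93.67 %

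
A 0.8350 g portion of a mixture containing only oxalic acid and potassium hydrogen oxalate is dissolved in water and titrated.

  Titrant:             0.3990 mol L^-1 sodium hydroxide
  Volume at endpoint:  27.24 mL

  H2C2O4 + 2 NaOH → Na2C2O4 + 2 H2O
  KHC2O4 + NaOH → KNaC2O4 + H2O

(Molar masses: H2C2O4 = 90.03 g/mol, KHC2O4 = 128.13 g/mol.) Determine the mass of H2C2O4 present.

n(NaOH) = 0.02724 × 0.3990 = 0.01087 mol
Let x = n(H2C2O4), y = n(KHC2O4).
Titrant: 2x + 1y = 0.01087;  mass: 90.03x + 128.13y = 0.8350
Solving, x = 3.354 × 10^-3 mol, y = 4.160 × 10^-3 mol
mass of H2C2O4 = 3.354 × 10^-3 × 90.03 = 0.3020 g

0.3020 g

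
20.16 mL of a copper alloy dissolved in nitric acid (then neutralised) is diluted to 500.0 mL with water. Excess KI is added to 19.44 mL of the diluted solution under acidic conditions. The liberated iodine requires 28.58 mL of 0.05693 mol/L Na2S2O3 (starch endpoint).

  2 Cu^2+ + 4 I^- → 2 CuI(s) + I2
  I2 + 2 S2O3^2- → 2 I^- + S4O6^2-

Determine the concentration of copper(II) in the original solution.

n(S2O3^2-) = 0.02858 × 0.05693 = 1.627 × 10^-3 mol
n(I2) = n(S2O3^2-)/2 = 8.135 × 10^-4 mol
From the 2:1 ratio, n(Cu2+) in the aliquot = 2/1 × 8.135 × 10^-4 = 1.627 × 10^-3 mol
[Cu2+]_dilute = 1.627 × 10^-3 / 0.01944 = 0.08370 mol/L
[Cu2+]_original = 0.08370 × 500.0/20.16 = 2.076 mol/L

2.076 mol/L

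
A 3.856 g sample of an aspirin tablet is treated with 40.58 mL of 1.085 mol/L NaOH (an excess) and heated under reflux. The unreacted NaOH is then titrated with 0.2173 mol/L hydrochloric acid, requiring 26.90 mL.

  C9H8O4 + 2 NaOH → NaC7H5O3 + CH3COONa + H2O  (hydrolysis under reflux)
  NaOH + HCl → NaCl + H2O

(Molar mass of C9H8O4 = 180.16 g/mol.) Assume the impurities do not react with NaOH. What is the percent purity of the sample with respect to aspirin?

n(NaOH) added = 0.04058 × 1.085 = 0.04403 mol
n(HCl) used in back-titration = 0.02690 × 0.2173 = 5.845 × 10^-3 mol
n(NaOH) left over = 5.845 × 10^-3 mol (1:1 ratio)
n(NaOH) consumed by analyte = 0.04403 − 5.845 × 10^-3 = 0.03818 mol
From the 1:2 ratio, n(C9H8O4) = 1/2 × 0.03818 = 0.01909 mol
mass of C9H8O4 = 0.01909 × 180.16 = 3.440 g
% C9H8O4 = 3.440 / 3.856 × 100 = 89.20 %

89.20 %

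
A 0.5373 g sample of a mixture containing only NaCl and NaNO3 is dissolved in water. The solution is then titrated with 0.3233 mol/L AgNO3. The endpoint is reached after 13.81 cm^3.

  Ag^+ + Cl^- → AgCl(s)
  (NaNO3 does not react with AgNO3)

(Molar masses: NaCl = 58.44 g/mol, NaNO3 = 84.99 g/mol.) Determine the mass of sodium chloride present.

n(AgNO3) = 0.01381 × 0.3233 = 4.465 × 10^-3 mol
Let x = n(NaCl), y = n(NaNO3).
Titrant: 1x = 4.465 × 10^-3;  mass: 58.44x + 84.99y = 0.5373
Solving, x = 4.465 × 10^-3 mol, y = 3.252 × 10^-3 mol
mass of NaCl = 4.465 × 10^-3 × 58.44 = 0.2609 g

0.2609 g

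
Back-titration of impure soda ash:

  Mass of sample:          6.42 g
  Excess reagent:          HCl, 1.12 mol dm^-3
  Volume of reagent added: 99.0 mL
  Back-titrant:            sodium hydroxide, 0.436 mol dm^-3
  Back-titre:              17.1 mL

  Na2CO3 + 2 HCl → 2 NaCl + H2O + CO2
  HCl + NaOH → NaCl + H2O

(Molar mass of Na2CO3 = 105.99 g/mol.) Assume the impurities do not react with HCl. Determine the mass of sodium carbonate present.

5.48 g

n(HCl) added = 0.0990 × 1.12 = 0.111 mol
n(NaOH) used in back-titration = 0.0171 × 0.436 = 7.46 × 10^-3 mol
n(HCl) left over = 7.46 × 10^-3 mol (1:1 ratio)
n(HCl) consumed by analyte = 0.111 − 7.46 × 10^-3 = 0.103 mol
From the 1:2 ratio, n(Na2CO3) = 1/2 × 0.103 = 0.0517 mol
mass of Na2CO3 = 0.0517 × 105.99 = 5.48 g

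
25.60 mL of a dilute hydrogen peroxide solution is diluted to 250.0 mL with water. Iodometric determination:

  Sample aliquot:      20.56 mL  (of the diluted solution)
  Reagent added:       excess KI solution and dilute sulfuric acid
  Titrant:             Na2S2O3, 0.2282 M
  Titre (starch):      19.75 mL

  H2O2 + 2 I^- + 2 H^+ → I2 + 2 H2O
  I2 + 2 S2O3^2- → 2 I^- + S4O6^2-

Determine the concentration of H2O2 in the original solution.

n(S2O3^2-) = 0.01975 × 0.2282 = 4.507 × 10^-3 mol
n(I2) = n(S2O3^2-)/2 = 2.253 × 10^-3 mol
n(H2O2) in the aliquot = 2.253 × 10^-3 mol (1:1 ratio)
[H2O2]_dilute = 2.253 × 10^-3 / 0.02056 = 0.1096 mol/L
[H2O2]_original = 0.1096 × 250.0/25.60 = 1.070 mol/L

1.070 M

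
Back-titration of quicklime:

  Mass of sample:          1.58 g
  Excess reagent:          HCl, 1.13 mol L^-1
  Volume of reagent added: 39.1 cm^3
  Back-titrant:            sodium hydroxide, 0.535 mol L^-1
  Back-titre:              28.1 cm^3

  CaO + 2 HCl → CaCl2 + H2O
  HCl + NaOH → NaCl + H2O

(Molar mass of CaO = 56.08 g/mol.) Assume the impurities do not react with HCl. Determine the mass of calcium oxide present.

0.817 g

n(HCl) added = 0.0391 × 1.13 = 0.0442 mol
n(NaOH) used in back-titration = 0.0281 × 0.535 = 0.0150 mol
n(HCl) left over = 0.0150 mol (1:1 ratio)
n(HCl) consumed by analyte = 0.0442 − 0.0150 = 0.0291 mol
From the 1:2 ratio, n(CaO) = 1/2 × 0.0291 = 0.0146 mol
mass of CaO = 0.0146 × 56.08 = 0.817 g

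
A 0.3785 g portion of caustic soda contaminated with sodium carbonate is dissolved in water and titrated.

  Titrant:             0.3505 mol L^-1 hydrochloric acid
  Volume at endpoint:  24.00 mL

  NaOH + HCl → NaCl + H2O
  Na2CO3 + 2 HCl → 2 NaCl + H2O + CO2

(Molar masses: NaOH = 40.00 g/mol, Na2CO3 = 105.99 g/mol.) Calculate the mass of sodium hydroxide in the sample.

n(HCl) = 0.02400 × 0.3505 = 8.412 × 10^-3 mol
Let x = n(NaOH), y = n(Na2CO3).
Titrant: 1x + 2y = 8.412 × 10^-3;  mass: 40.00x + 105.99y = 0.3785
Solving, x = 5.178 × 10^-3 mol, y = 1.617 × 10^-3 mol
mass of NaOH = 5.178 × 10^-3 × 40.00 = 0.2071 g

0.2071 g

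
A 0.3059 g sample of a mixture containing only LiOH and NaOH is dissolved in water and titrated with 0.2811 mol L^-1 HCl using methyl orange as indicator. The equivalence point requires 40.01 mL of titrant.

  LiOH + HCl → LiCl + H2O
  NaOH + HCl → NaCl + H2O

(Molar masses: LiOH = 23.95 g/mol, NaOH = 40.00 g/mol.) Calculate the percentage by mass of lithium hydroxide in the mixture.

n(HCl) = 0.04001 × 0.2811 = 0.01125 mol
Let x = n(LiOH), y = n(NaOH).
Titrant: 1x + 1y = 0.01125;  mass: 23.95x + 40.00y = 0.3059
Solving, x = 8.970 × 10^-3 mol, y = 2.277 × 10^-3 mol
mass of LiOH = 8.970 × 10^-3 × 23.95 = 0.2148 g
% LiOH = 0.2148 / 0.3059 × 100 = 70.23 %

70.23 %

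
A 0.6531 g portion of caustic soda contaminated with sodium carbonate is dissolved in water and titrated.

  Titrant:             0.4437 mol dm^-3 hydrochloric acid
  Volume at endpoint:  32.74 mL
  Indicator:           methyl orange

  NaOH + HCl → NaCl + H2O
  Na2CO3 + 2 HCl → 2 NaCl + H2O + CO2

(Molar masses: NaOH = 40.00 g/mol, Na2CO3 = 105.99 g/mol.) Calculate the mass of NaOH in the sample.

n(HCl) = 0.03274 × 0.4437 = 0.01453 mol
Let x = n(NaOH), y = n(Na2CO3).
Titrant: 1x + 2y = 0.01453;  mass: 40.00x + 105.99y = 0.6531
Solving, x = 8.984 × 10^-3 mol, y = 2.771 × 10^-3 mol
mass of NaOH = 8.984 × 10^-3 × 40.00 = 0.3594 g

0.3594 g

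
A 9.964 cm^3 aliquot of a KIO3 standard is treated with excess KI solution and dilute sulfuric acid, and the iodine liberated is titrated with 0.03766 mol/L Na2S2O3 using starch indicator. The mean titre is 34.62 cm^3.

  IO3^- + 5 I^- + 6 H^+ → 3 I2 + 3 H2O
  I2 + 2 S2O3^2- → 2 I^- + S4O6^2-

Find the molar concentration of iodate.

n(S2O3^2-) = 0.03462 × 0.03766 = 1.304 × 10^-3 mol
n(I2) = n(S2O3^2-)/2 = 6.519 × 10^-4 mol
From the 1:3 ratio, n(IO3^-) in the aliquot = 1/3 × 6.519 × 10^-4 = 2.173 × 10^-4 mol
[IO3^-] = 2.173 × 10^-4 / 0.009964 = 0.02181 mol/L

0.02181 mol/L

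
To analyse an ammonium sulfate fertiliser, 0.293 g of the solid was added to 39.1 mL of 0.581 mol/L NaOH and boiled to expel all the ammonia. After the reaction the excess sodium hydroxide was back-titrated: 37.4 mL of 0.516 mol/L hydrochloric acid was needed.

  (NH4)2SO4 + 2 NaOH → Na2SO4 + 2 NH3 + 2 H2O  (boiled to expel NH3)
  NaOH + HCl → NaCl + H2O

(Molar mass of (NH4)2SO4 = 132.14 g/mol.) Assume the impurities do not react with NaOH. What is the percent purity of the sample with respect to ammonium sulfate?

77.1 %

n(NaOH) added = 0.0391 × 0.581 = 0.0227 mol
n(HCl) used in back-titration = 0.0374 × 0.516 = 0.0193 mol
n(NaOH) left over = 0.0193 mol (1:1 ratio)
n(NaOH) consumed by analyte = 0.0227 − 0.0193 = 3.42 × 10^-3 mol
From the 1:2 ratio, n((NH4)2SO4) = 1/2 × 3.42 × 10^-3 = 1.71 × 10^-3 mol
mass of (NH4)2SO4 = 1.71 × 10^-3 × 132.14 = 0.226 g
% (NH4)2SO4 = 0.226 / 0.293 × 100 = 77.1 %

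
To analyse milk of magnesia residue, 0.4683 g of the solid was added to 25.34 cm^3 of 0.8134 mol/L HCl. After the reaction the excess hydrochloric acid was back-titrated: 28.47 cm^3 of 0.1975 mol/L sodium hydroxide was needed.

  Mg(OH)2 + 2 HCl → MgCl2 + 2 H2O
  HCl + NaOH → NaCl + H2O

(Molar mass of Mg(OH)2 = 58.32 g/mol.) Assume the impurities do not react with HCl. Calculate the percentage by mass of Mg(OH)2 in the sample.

n(HCl) added = 0.02534 × 0.8134 = 0.02061 mol
n(NaOH) used in back-titration = 0.02847 × 0.1975 = 5.623 × 10^-3 mol
n(HCl) left over = 5.623 × 10^-3 mol (1:1 ratio)
n(HCl) consumed by analyte = 0.02061 − 5.623 × 10^-3 = 0.01499 mol
From the 1:2 ratio, n(Mg(OH)2) = 1/2 × 0.01499 = 7.494 × 10^-3 mol
mass of Mg(OH)2 = 7.494 × 10^-3 × 58.32 = 0.4371 g
% Mg(OH)2 = 0.4371 / 0.4683 × 100 = 93.33 %

93.33 %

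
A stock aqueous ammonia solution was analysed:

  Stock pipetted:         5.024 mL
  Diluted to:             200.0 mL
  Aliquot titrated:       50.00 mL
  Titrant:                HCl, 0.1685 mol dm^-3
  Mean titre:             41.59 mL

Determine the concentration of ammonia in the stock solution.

5.580 mol/L

NH3 + HCl → NH4Cl
n(HCl) = 0.04159 × 0.1685 = 7.008 × 10^-3 mol
n(NH3) in the aliquot = 7.008 × 10^-3 mol (1:1 ratio)
[NH3]_dilute = 7.008 × 10^-3 / 0.05000 = 0.1402 mol/L
Dilution factor = 200.0 / 5.024 = 39.81
[NH3]_stock = 0.1402 × 39.81 = 5.580 mol/L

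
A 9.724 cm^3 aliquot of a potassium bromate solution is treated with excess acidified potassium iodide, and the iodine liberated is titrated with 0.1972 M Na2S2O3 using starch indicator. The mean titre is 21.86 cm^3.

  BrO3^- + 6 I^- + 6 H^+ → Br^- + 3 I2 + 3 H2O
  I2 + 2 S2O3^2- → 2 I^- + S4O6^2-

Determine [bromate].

0.07389 M

n(S2O3^2-) = 0.02186 × 0.1972 = 4.311 × 10^-3 mol
n(I2) = n(S2O3^2-)/2 = 2.155 × 10^-3 mol
From the 1:3 ratio, n(BrO3^-) in the aliquot = 1/3 × 2.155 × 10^-3 = 7.185 × 10^-4 mol
[BrO3^-] = 7.185 × 10^-4 / 0.009724 = 0.07389 mol/L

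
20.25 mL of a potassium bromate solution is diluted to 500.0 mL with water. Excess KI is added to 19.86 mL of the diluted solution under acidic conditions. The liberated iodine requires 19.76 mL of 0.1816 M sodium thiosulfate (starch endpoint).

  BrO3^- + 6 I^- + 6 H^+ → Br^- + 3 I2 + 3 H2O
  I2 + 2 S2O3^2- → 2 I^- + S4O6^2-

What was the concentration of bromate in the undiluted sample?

0.7436 M

n(S2O3^2-) = 0.01976 × 0.1816 = 3.588 × 10^-3 mol
n(I2) = n(S2O3^2-)/2 = 1.794 × 10^-3 mol
From the 1:3 ratio, n(BrO3^-) in the aliquot = 1/3 × 1.794 × 10^-3 = 5.981 × 10^-4 mol
[BrO3^-]_dilute = 5.981 × 10^-4 / 0.01986 = 0.03011 mol/L
[BrO3^-]_original = 0.03011 × 500.0/20.25 = 0.7436 mol/L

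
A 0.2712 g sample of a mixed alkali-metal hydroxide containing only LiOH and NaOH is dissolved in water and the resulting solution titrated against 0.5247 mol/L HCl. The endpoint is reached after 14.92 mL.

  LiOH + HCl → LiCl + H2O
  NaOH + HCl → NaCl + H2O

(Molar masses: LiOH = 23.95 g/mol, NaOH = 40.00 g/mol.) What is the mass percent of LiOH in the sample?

n(HCl) = 0.01492 × 0.5247 = 7.829 × 10^-3 mol
Let x = n(LiOH), y = n(NaOH).
Titrant: 1x + 1y = 7.829 × 10^-3;  mass: 23.95x + 40.00y = 0.2712
Solving, x = 2.613 × 10^-3 mol, y = 5.215 × 10^-3 mol
mass of LiOH = 2.613 × 10^-3 × 23.95 = 0.06258 g
% LiOH = 0.06258 / 0.2712 × 100 = 23.08 %

23.08 %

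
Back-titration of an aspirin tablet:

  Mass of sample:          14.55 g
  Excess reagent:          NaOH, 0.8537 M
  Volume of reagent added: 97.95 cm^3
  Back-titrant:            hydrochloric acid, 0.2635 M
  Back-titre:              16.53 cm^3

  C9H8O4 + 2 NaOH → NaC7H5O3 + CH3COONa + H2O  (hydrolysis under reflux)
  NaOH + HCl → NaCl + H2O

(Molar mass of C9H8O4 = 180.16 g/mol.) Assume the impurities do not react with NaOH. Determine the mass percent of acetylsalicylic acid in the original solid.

n(NaOH) added = 0.09795 × 0.8537 = 0.08362 mol
n(HCl) used in back-titration = 0.01653 × 0.2635 = 4.356 × 10^-3 mol
n(NaOH) left over = 4.356 × 10^-3 mol (1:1 ratio)
n(NaOH) consumed by analyte = 0.08362 − 4.356 × 10^-3 = 0.07926 mol
From the 1:2 ratio, n(C9H8O4) = 1/2 × 0.07926 = 0.03963 mol
mass of C9H8O4 = 0.03963 × 180.16 = 7.140 g
% C9H8O4 = 7.140 / 14.55 × 100 = 49.07 %

49.07 %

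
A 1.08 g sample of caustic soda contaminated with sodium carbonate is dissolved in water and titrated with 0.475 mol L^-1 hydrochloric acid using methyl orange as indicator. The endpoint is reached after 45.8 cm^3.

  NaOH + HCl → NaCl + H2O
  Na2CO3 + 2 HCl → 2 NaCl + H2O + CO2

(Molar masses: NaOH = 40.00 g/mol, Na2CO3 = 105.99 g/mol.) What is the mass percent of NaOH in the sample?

20.8 %

n(HCl) = 0.0458 × 0.475 = 0.0218 mol
Let x = n(NaOH), y = n(Na2CO3).
Titrant: 1x + 2y = 0.0218;  mass: 40.00x + 105.99y = 1.08
Solving, x = 5.61 × 10^-3 mol, y = 8.07 × 10^-3 mol
mass of NaOH = 5.61 × 10^-3 × 40.00 = 0.224 g
% NaOH = 0.224 / 1.08 × 100 = 20.8 %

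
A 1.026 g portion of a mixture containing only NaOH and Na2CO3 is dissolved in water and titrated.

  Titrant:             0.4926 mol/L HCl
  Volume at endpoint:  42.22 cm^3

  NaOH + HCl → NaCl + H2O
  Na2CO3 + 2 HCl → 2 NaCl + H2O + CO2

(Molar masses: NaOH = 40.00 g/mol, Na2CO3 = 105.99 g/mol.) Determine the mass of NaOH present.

0.2345 g

n(HCl) = 0.04222 × 0.4926 = 0.02080 mol
Let x = n(NaOH), y = n(Na2CO3).
Titrant: 1x + 2y = 0.02080;  mass: 40.00x + 105.99y = 1.026
Solving, x = 5.861 × 10^-3 mol, y = 7.468 × 10^-3 mol
mass of NaOH = 5.861 × 10^-3 × 40.00 = 0.2345 g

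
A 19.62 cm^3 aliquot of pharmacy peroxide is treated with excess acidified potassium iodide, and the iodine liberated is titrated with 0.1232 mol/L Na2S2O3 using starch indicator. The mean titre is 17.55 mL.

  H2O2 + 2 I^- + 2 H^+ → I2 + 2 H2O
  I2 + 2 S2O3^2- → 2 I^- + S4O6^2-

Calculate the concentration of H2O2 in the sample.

0.05510 mol/L

n(S2O3^2-) = 0.01755 × 0.1232 = 2.162 × 10^-3 mol
n(I2) = n(S2O3^2-)/2 = 1.081 × 10^-3 mol
n(H2O2) in the aliquot = 1.081 × 10^-3 mol (1:1 ratio)
[H2O2] = 1.081 × 10^-3 / 0.01962 = 0.05510 mol/L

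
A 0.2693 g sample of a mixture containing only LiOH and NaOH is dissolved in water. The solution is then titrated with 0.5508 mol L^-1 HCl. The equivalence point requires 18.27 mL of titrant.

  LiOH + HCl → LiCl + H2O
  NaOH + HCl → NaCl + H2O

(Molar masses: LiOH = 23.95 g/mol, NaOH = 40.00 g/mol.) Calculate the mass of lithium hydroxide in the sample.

0.1988 g

n(HCl) = 0.01827 × 0.5508 = 0.01006 mol
Let x = n(LiOH), y = n(NaOH).
Titrant: 1x + 1y = 0.01006;  mass: 23.95x + 40.00y = 0.2693
Solving, x = 8.301 × 10^-3 mol, y = 1.763 × 10^-3 mol
mass of LiOH = 8.301 × 10^-3 × 23.95 = 0.1988 g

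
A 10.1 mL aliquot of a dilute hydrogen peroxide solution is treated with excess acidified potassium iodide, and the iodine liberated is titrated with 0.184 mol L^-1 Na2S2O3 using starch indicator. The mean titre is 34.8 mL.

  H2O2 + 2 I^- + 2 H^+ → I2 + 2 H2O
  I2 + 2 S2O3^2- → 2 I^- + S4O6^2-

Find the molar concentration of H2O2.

0.317 mol/L

n(S2O3^2-) = 0.0348 × 0.184 = 6.40 × 10^-3 mol
n(I2) = n(S2O3^2-)/2 = 3.20 × 10^-3 mol
n(H2O2) in the aliquot = 3.20 × 10^-3 mol (1:1 ratio)
[H2O2] = 3.20 × 10^-3 / 0.0101 = 0.317 mol/L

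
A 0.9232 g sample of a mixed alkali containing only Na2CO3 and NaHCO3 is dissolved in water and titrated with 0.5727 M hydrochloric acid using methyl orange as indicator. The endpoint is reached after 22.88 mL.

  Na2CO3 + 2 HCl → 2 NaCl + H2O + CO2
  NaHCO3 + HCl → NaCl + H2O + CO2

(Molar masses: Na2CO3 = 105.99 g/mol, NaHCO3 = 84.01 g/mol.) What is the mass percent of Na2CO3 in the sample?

32.87 %

n(HCl) = 0.02288 × 0.5727 = 0.01310 mol
Let x = n(Na2CO3), y = n(NaHCO3).
Titrant: 2x + 1y = 0.01310;  mass: 105.99x + 84.01y = 0.9232
Solving, x = 2.863 × 10^-3 mol, y = 7.377 × 10^-3 mol
mass of Na2CO3 = 2.863 × 10^-3 × 105.99 = 0.3035 g
% Na2CO3 = 0.3035 / 0.9232 × 100 = 32.87 %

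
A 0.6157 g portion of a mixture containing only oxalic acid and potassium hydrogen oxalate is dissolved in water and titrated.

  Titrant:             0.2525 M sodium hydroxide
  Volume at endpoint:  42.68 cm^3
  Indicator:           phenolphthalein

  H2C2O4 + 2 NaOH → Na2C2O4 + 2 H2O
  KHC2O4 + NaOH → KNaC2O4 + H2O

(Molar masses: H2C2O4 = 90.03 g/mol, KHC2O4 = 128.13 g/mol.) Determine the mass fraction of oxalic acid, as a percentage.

67.30 %

n(NaOH) = 0.04268 × 0.2525 = 0.01078 mol
Let x = n(H2C2O4), y = n(KHC2O4).
Titrant: 2x + 1y = 0.01078;  mass: 90.03x + 128.13y = 0.6157
Solving, x = 4.603 × 10^-3 mol, y = 1.571 × 10^-3 mol
mass of H2C2O4 = 4.603 × 10^-3 × 90.03 = 0.4144 g
% H2C2O4 = 0.4144 / 0.6157 × 100 = 67.30 %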